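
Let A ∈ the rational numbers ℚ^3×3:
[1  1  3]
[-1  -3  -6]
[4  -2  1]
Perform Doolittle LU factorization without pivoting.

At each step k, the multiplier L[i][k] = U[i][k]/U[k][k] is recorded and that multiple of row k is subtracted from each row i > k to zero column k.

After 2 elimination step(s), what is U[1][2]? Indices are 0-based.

U[1][2] = -3

k=0: U[0][0]=1
  eliminate (1,0): mult=-1, new row 1: (0, -2, -3); set L[1][0]=-1
  eliminate (2,0): mult=4, new row 2: (0, -6, -11); set L[2][0]=4
k=1: U[1][1]=-2
  eliminate (2,1): mult=3, new row 2: (0, 0, -2); set L[2][1]=3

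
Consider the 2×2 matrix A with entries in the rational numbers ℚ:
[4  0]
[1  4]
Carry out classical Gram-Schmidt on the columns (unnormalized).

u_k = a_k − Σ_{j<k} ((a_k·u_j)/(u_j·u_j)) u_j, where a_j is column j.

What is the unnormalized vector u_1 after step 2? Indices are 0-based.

Step 1: u_0 = a_0 = (4, 1).
Step 2: u_1 = a_1 − (4/17)·u_0 = (-16/17, 64/17).

u_1 = (-16/17, 64/17)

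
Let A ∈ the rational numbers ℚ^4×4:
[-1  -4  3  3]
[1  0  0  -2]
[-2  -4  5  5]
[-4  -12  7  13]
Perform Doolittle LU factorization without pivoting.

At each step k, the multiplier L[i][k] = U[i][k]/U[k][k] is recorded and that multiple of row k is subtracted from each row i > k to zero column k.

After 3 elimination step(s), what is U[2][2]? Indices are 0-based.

U[2][2] = 2

[col 0] pivot -1
  R1 -= -1*R0 → (0, -4, 3, 1)  (L[1][0] := -1)
  R2 -= 2*R0 → (0, 4, -1, -1)  (L[2][0] := 2)
  R3 -= 4*R0 → (0, 4, -5, 1)  (L[3][0] := 4)
[col 1] pivot -4
  R2 -= -1*R1 → (0, 0, 2, 0)  (L[2][1] := -1)
  R3 -= -1*R1 → (0, 0, -2, 2)  (L[3][1] := -1)
[col 2] pivot 2
  R3 -= -1*R2 → (0, 0, 0, 2)  (L[3][2] := -1)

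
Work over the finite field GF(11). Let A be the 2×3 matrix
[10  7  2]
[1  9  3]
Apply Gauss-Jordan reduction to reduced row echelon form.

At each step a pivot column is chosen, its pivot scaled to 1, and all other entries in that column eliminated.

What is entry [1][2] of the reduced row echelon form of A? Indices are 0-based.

M[1][2] = 1

step 1: normalize row 0 (÷10) = (1, 4, 9)
  row 1: subtract 1×row0 = (0, 5, 5)
step 2: normalize row 1 (÷5) = (0, 1, 1)
  row 0: subtract 4×row1 = (1, 0, 5)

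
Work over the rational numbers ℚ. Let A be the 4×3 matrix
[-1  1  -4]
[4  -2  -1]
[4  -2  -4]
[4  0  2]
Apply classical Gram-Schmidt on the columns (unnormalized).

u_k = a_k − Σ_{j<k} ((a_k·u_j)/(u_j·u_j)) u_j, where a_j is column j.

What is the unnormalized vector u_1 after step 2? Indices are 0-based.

Step 1: u_0 = a_0 = (-1, 4, 4, 4).
Step 2: u_1 = a_1 − (-17/49)·u_0 = (32/49, -30/49, -30/49, 68/49).

u_1 = (32/49, -30/49, -30/49, 68/49)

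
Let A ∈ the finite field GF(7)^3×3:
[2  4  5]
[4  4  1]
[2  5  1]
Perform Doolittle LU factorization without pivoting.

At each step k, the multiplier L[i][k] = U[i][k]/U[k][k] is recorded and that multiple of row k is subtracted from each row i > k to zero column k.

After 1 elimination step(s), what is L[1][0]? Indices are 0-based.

k=0: U[0][0]=2
  eliminate (1,0): mult=2, new row 1: (0, 3, 5); set L[1][0]=2
  eliminate (2,0): mult=1, new row 2: (0, 1, 3); set L[2][0]=1

L[1][0] = 2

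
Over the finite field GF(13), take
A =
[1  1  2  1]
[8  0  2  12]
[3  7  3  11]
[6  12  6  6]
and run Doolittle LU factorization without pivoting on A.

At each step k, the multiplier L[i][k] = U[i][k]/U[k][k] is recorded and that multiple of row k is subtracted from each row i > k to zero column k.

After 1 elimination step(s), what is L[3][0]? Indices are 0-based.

L[3][0] = 6

[col 0] pivot 1
  R1 -= 8*R0 → (0, 5, 12, 4)  (L[1][0] := 8)
  R2 -= 3*R0 → (0, 4, 10, 8)  (L[2][0] := 3)
  R3 -= 6*R0 → (0, 6, 7, 0)  (L[3][0] := 6)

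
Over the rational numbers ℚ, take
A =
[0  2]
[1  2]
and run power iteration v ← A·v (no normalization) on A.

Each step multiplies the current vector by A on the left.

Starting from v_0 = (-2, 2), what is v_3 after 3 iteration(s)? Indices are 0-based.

v_3 = (16, 20)

v_0 = (-2, 2).
v_1 = A·v_0 = (4, 2).
v_2 = A·v_1 = (4, 8).
v_3 = A·v_2 = (16, 20).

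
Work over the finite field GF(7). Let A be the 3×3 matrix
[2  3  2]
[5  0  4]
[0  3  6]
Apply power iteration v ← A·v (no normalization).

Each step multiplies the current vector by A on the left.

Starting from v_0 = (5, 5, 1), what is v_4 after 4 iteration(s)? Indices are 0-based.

v_0 = (5, 5, 1).
v_1 = A·v_0 = (6, 1, 0).
v_2 = A·v_1 = (1, 2, 3).
v_3 = A·v_2 = (0, 3, 3).
v_4 = A·v_3 = (1, 5, 6).

v_4 = (1, 5, 6)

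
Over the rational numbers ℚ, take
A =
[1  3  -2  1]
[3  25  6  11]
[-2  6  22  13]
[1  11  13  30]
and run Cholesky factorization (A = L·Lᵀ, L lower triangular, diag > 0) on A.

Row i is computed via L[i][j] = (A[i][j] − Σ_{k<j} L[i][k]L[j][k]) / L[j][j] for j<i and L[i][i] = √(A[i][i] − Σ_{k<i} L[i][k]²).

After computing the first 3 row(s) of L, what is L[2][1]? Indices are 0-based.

L[2][1] = 3

Step 1: L[0][0] = √(1) = 1.
  L[1][0] = (3) / L[0][0] = 3.
Step 2: L[1][1] = √(16) = 4.
  L[2][0] = (-2) / L[0][0] = -2.
  L[2][1] = (12) / L[1][1] = 3.
Step 3: L[2][2] = √(9) = 3.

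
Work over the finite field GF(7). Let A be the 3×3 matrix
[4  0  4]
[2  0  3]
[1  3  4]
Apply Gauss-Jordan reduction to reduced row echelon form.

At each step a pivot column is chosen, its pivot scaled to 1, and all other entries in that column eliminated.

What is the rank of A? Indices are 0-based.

rank = 3

pivot(0,0)=4: scale R0 → (1, 0, 1)
  clear (1,0): R1 −= (2)R0 → (0, 0, 1)
  clear (2,0): R2 −= (1)R0 → (0, 3, 3)
pivot(1,1): swap R1↔R2
pivot(1,1)=3: scale R1 → (0, 1, 1)
pivot(2,2)=1: scale R2 → (0, 0, 1)
  clear (0,2): R0 −= (1)R2 → (1, 0, 0)
  clear (1,2): R1 −= (1)R2 → (0, 1, 0)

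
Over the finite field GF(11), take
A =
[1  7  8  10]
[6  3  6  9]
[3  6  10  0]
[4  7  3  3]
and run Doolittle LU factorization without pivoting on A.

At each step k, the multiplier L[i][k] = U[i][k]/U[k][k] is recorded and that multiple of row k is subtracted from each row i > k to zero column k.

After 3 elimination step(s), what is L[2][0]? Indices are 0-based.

L[2][0] = 3

[col 0] pivot 1
  R1 -= 6*R0 → (0, 5, 2, 4)  (L[1][0] := 6)
  R2 -= 3*R0 → (0, 7, 8, 3)  (L[2][0] := 3)
  R3 -= 4*R0 → (0, 1, 4, 7)  (L[3][0] := 4)
[col 1] pivot 5
  R2 -= 8*R1 → (0, 0, 3, 4)  (L[2][1] := 8)
  R3 -= 9*R1 → (0, 0, 8, 4)  (L[3][1] := 9)
[col 2] pivot 3
  R3 -= 10*R2 → (0, 0, 0, 8)  (L[3][2] := 10)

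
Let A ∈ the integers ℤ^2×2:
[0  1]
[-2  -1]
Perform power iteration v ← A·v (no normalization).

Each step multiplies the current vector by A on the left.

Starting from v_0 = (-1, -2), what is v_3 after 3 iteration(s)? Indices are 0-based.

v_3 = (0, -8)

v_0 = (-1, -2).
v_1 = A·v_0 = (-2, 4).
v_2 = A·v_1 = (4, 0).
v_3 = A·v_2 = (0, -8).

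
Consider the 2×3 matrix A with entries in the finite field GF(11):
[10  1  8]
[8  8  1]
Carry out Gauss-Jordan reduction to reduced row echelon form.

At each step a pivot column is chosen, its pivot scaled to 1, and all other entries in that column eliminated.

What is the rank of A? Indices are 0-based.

rank = 2

pivot(0,0)=10: scale R0 → (1, 10, 3)
  clear (1,0): R1 −= (8)R0 → (0, 5, 10)
pivot(1,1)=5: scale R1 → (0, 1, 2)
  clear (0,1): R0 −= (10)R1 → (1, 0, 5)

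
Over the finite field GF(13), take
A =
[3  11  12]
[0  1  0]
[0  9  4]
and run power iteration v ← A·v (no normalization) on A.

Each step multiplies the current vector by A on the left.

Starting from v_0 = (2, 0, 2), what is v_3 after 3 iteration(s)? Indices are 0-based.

v_3 = (6, 0, 11)

v_0 = (2, 0, 2).
v_1 = A·v_0 = (4, 0, 8).
v_2 = A·v_1 = (4, 0, 6).
v_3 = A·v_2 = (6, 0, 11).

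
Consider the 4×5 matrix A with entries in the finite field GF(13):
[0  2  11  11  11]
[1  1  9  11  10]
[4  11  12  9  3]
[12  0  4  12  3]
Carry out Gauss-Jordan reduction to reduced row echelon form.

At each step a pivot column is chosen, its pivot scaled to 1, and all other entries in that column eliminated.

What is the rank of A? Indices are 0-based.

rank = 4

[1] R0 <-> R1
[1] R0 /= 1  ⇒  (1, 1, 9, 11, 10)
     R2 -= 4·R0  ⇒  (0, 7, 2, 4, 2)
     R3 -= 12·R0  ⇒  (0, 1, 0, 10, 0)
[2] R1 /= 2  ⇒  (0, 1, 12, 12, 12)
     R0 -= 1·R1  ⇒  (1, 0, 10, 12, 11)
     R2 -= 7·R1  ⇒  (0, 0, 9, 11, 9)
     R3 -= 1·R1  ⇒  (0, 0, 1, 11, 1)
[3] R2 /= 9  ⇒  (0, 0, 1, 7, 1)
     R0 -= 10·R2  ⇒  (1, 0, 0, 7, 1)
     R1 -= 12·R2  ⇒  (0, 1, 0, 6, 0)
     R3 -= 1·R2  ⇒  (0, 0, 0, 4, 0)
[4] R3 /= 4  ⇒  (0, 0, 0, 1, 0)
     R0 -= 7·R3  ⇒  (1, 0, 0, 0, 1)
     R1 -= 6·R3  ⇒  (0, 1, 0, 0, 0)
     R2 -= 7·R3  ⇒  (0, 0, 1, 0, 1)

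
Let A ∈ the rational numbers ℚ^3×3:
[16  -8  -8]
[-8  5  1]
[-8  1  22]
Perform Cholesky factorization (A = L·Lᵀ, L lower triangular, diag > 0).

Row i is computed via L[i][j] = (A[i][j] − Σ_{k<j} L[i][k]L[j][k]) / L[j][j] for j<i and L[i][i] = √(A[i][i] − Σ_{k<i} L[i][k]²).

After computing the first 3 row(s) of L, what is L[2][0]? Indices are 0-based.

Step 1: L[0][0] = √(16) = 4.
  L[1][0] = (-8) / L[0][0] = -2.
Step 2: L[1][1] = √(1) = 1.
  L[2][0] = (-8) / L[0][0] = -2.
  L[2][1] = (-3) / L[1][1] = -3.
Step 3: L[2][2] = √(9) = 3.

L[2][0] = -2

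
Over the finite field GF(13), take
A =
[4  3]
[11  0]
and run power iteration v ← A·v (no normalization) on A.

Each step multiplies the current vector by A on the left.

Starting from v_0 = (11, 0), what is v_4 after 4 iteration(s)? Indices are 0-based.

v_4 = (5, 12)

v_0 = (11, 0).
v_1 = A·v_0 = (5, 4).
v_2 = A·v_1 = (6, 3).
v_3 = A·v_2 = (7, 1).
v_4 = A·v_3 = (5, 12).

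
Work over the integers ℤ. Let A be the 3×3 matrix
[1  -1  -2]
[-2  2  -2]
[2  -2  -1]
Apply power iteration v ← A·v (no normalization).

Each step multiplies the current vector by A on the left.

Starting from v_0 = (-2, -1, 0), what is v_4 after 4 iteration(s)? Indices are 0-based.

v_0 = (-2, -1, 0).
v_1 = A·v_0 = (-1, 2, -2).
v_2 = A·v_1 = (1, 10, -4).
v_3 = A·v_2 = (-1, 26, -14).
v_4 = A·v_3 = (1, 82, -40).

v_4 = (1, 82, -40)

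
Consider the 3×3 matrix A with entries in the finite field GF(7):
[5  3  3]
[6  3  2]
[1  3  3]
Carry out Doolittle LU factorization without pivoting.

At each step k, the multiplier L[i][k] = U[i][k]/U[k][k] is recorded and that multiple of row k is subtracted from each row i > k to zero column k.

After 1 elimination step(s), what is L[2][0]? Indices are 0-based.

Step 1: pivot at (0,0) is 5.
  row1 ← row1 − (4)·row0  ⇒  L[1][0]=4, U row1=(0, 5, 4)
  row2 ← row2 − (3)·row0  ⇒  L[2][0]=3, U row2=(0, 1, 1)

L[2][0] = 3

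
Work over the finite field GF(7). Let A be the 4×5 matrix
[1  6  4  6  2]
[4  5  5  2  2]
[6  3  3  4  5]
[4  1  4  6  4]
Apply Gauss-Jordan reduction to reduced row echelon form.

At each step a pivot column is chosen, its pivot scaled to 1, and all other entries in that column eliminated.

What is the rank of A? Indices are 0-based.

rank = 4

pivot(0,0)=1: scale R0 → (1, 6, 4, 6, 2)
  clear (1,0): R1 −= (4)R0 → (0, 2, 3, 6, 1)
  clear (2,0): R2 −= (6)R0 → (0, 2, 0, 3, 0)
  clear (3,0): R3 −= (4)R0 → (0, 5, 2, 3, 3)
pivot(1,1)=2: scale R1 → (0, 1, 5, 3, 4)
  clear (0,1): R0 −= (6)R1 → (1, 0, 2, 2, 6)
  clear (2,1): R2 −= (2)R1 → (0, 0, 4, 4, 6)
  clear (3,1): R3 −= (5)R1 → (0, 0, 5, 2, 4)
pivot(2,2)=4: scale R2 → (0, 0, 1, 1, 5)
  clear (0,2): R0 −= (2)R2 → (1, 0, 0, 0, 3)
  clear (1,2): R1 −= (5)R2 → (0, 1, 0, 5, 0)
  clear (3,2): R3 −= (5)R2 → (0, 0, 0, 4, 0)
pivot(3,3)=4: scale R3 → (0, 0, 0, 1, 0)
  clear (1,3): R1 −= (5)R3 → (0, 1, 0, 0, 0)
  clear (2,3): R2 −= (1)R3 → (0, 0, 1, 0, 5)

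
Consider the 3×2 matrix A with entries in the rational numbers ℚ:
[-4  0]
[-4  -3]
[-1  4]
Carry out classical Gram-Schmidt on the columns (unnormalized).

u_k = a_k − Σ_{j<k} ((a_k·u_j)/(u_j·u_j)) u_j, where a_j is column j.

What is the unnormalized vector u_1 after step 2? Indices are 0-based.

u_1 = (32/33, -67/33, 140/33)

Step 1: u_0 = a_0 = (-4, -4, -1).
Step 2: u_1 = a_1 − (8/33)·u_0 = (32/33, -67/33, 140/33).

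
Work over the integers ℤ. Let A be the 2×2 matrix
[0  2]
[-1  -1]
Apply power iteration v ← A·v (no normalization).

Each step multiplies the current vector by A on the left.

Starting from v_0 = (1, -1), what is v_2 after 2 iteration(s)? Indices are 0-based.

v_0 = (1, -1).
v_1 = A·v_0 = (-2, 0).
v_2 = A·v_1 = (0, 2).

v_2 = (0, 2)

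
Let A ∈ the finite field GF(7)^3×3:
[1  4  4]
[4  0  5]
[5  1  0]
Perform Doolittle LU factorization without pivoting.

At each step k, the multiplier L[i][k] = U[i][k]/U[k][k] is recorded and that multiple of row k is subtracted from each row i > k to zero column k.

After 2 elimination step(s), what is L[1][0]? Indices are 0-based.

L[1][0] = 4

Step 1: pivot at (0,0) is 1.
  row1 ← row1 − (4)·row0  ⇒  L[1][0]=4, U row1=(0, 5, 3)
  row2 ← row2 − (5)·row0  ⇒  L[2][0]=5, U row2=(0, 2, 1)
Step 2: pivot at (1,1) is 5.
  row2 ← row2 − (6)·row1  ⇒  L[2][1]=6, U row2=(0, 0, 4)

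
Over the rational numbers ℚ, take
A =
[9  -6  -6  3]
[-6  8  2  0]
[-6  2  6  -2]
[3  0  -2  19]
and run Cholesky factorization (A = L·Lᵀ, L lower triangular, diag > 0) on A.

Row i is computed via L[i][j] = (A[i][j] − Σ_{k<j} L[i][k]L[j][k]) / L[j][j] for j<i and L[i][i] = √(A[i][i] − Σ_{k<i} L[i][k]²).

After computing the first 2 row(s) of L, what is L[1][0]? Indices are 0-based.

L[1][0] = -2

Step 1: L[0][0] = √(9) = 3.
  L[1][0] = (-6) / L[0][0] = -2.
Step 2: L[1][1] = √(4) = 2.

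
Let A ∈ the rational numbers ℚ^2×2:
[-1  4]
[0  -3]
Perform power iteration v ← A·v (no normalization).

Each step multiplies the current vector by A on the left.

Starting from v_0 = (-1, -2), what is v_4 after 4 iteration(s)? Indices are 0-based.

v_0 = (-1, -2).
v_1 = A·v_0 = (-7, 6).
v_2 = A·v_1 = (31, -18).
v_3 = A·v_2 = (-103, 54).
v_4 = A·v_3 = (319, -162).

v_4 = (319, -162)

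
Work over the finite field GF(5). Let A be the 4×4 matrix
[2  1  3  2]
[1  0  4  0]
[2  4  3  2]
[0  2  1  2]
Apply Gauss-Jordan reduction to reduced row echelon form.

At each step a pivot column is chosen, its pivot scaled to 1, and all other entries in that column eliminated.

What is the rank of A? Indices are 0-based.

rank = 4

pivot(0,0)=2: scale R0 → (1, 3, 4, 1)
  clear (1,0): R1 −= (1)R0 → (0, 2, 0, 4)
  clear (2,0): R2 −= (2)R0 → (0, 3, 0, 0)
pivot(1,1)=2: scale R1 → (0, 1, 0, 2)
  clear (0,1): R0 −= (3)R1 → (1, 0, 4, 0)
  clear (2,1): R2 −= (3)R1 → (0, 0, 0, 4)
  clear (3,1): R3 −= (2)R1 → (0, 0, 1, 3)
pivot(2,2): swap R2↔R3
pivot(2,2)=1: scale R2 → (0, 0, 1, 3)
  clear (0,2): R0 −= (4)R2 → (1, 0, 0, 3)
pivot(3,3)=4: scale R3 → (0, 0, 0, 1)
  clear (0,3): R0 −= (3)R3 → (1, 0, 0, 0)
  clear (1,3): R1 −= (2)R3 → (0, 1, 0, 0)
  clear (2,3): R2 −= (3)R3 → (0, 0, 1, 0)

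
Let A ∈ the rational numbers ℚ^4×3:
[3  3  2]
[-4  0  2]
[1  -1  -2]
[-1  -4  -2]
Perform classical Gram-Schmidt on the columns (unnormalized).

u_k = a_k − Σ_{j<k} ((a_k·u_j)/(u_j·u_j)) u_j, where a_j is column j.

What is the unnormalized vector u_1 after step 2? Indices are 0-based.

Step 1: u_0 = a_0 = (3, -4, 1, -1).
Step 2: u_1 = a_1 − (4/9)·u_0 = (5/3, 16/9, -13/9, -32/9).

u_1 = (5/3, 16/9, -13/9, -32/9)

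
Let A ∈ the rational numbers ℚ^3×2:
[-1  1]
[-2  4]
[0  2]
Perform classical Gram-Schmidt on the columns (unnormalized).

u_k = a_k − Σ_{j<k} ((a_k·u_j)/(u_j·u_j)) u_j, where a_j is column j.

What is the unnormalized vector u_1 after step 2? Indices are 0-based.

Step 1: u_0 = a_0 = (-1, -2, 0).
Step 2: u_1 = a_1 − (-9/5)·u_0 = (-4/5, 2/5, 2).

u_1 = (-4/5, 2/5, 2)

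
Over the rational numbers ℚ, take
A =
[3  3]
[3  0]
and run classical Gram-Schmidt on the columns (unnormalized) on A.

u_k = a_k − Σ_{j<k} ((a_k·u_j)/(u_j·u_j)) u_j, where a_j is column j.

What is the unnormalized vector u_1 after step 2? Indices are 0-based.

Step 1: u_0 = a_0 = (3, 3).
Step 2: u_1 = a_1 − (1/2)·u_0 = (3/2, -3/2).

u_1 = (3/2, -3/2)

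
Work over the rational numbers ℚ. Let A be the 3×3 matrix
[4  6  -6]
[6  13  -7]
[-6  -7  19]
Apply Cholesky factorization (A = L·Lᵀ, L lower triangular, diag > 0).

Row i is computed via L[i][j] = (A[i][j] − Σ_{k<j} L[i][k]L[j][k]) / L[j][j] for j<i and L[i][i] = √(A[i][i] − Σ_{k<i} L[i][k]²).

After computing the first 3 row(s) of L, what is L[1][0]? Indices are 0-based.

L[1][0] = 3

Step 1: L[0][0] = √(4) = 2.
  L[1][0] = (6) / L[0][0] = 3.
Step 2: L[1][1] = √(4) = 2.
  L[2][0] = (-6) / L[0][0] = -3.
  L[2][1] = (2) / L[1][1] = 1.
Step 3: L[2][2] = √(9) = 3.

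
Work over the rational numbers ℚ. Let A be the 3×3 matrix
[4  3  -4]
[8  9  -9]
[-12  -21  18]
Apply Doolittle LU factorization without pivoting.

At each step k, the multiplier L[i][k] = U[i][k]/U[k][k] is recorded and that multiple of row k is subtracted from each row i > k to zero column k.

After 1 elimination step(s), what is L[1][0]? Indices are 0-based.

Step 1: pivot at (0,0) is 4.
  row1 ← row1 − (2)·row0  ⇒  L[1][0]=2, U row1=(0, 3, -1)
  row2 ← row2 − (-3)·row0  ⇒  L[2][0]=-3, U row2=(0, -12, 6)

L[1][0] = 2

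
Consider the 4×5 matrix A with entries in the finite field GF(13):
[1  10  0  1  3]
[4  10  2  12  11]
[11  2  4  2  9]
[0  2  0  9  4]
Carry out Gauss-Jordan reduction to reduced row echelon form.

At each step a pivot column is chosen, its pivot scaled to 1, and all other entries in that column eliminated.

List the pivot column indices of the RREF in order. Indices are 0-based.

pivot columns: 0, 1, 2, 3

pivot(0,0)=1: scale R0 → (1, 10, 0, 1, 3)
  clear (1,0): R1 −= (4)R0 → (0, 9, 2, 8, 12)
  clear (2,0): R2 −= (11)R0 → (0, 9, 4, 4, 2)
pivot(1,1)=9: scale R1 → (0, 1, 6, 11, 10)
  clear (0,1): R0 −= (10)R1 → (1, 0, 5, 8, 7)
  clear (2,1): R2 −= (9)R1 → (0, 0, 2, 9, 3)
  clear (3,1): R3 −= (2)R1 → (0, 0, 1, 0, 10)
pivot(2,2)=2: scale R2 → (0, 0, 1, 11, 8)
  clear (0,2): R0 −= (5)R2 → (1, 0, 0, 5, 6)
  clear (1,2): R1 −= (6)R2 → (0, 1, 0, 10, 1)
  clear (3,2): R3 −= (1)R2 → (0, 0, 0, 2, 2)
pivot(3,3)=2: scale R3 → (0, 0, 0, 1, 1)
  clear (0,3): R0 −= (5)R3 → (1, 0, 0, 0, 1)
  clear (1,3): R1 −= (10)R3 → (0, 1, 0, 0, 4)
  clear (2,3): R2 −= (11)R3 → (0, 0, 1, 0, 10)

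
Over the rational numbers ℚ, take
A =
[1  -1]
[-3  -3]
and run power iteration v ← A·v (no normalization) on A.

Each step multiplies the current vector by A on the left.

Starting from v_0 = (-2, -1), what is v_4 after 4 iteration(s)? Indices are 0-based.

v_0 = (-2, -1).
v_1 = A·v_0 = (-1, 9).
v_2 = A·v_1 = (-10, -24).
v_3 = A·v_2 = (14, 102).
v_4 = A·v_3 = (-88, -348).

v_4 = (-88, -348)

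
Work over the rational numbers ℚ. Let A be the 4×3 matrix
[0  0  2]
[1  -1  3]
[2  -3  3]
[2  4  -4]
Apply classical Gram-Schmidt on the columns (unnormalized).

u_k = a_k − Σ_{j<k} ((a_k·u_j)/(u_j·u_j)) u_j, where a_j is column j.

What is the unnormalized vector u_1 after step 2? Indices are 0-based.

u_1 = (0, -10/9, -29/9, 34/9)

Step 1: u_0 = a_0 = (0, 1, 2, 2).
Step 2: u_1 = a_1 − (1/9)·u_0 = (0, -10/9, -29/9, 34/9).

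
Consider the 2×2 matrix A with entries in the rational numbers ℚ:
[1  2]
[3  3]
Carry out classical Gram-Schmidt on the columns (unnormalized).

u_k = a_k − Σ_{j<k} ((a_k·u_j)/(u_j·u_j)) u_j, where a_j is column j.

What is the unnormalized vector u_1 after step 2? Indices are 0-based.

u_1 = (9/10, -3/10)

Step 1: u_0 = a_0 = (1, 3).
Step 2: u_1 = a_1 − (11/10)·u_0 = (9/10, -3/10).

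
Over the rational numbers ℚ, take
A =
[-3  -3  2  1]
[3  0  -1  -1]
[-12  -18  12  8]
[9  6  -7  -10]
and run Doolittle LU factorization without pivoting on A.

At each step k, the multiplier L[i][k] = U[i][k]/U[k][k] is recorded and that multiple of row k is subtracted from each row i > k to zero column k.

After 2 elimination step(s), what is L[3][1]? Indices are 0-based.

L[3][1] = 1

Step 1: pivot at (0,0) is -3.
  row1 ← row1 − (-1)·row0  ⇒  L[1][0]=-1, U row1=(0, -3, 1, 0)
  row2 ← row2 − (4)·row0  ⇒  L[2][0]=4, U row2=(0, -6, 4, 4)
  row3 ← row3 − (-3)·row0  ⇒  L[3][0]=-3, U row3=(0, -3, -1, -7)
Step 2: pivot at (1,1) is -3.
  row2 ← row2 − (2)·row1  ⇒  L[2][1]=2, U row2=(0, 0, 2, 4)
  row3 ← row3 − (1)·row1  ⇒  L[3][1]=1, U row3=(0, 0, -2, -7)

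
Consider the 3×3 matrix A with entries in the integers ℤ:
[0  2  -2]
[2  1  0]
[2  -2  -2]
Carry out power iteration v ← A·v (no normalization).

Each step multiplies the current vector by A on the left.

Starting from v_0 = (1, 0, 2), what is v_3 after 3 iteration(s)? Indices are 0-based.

v_3 = (4, 10, 44)

v_0 = (1, 0, 2).
v_1 = A·v_0 = (-4, 2, -2).
v_2 = A·v_1 = (8, -6, -8).
v_3 = A·v_2 = (4, 10, 44).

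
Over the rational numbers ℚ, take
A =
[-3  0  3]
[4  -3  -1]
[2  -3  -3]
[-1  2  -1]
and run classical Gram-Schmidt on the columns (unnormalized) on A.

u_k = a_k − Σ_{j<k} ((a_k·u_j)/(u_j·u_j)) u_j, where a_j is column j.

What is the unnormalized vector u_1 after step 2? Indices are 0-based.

Step 1: u_0 = a_0 = (-3, 4, 2, -1).
Step 2: u_1 = a_1 − (-2/3)·u_0 = (-2, -1/3, -5/3, 4/3).

u_1 = (-2, -1/3, -5/3, 4/3)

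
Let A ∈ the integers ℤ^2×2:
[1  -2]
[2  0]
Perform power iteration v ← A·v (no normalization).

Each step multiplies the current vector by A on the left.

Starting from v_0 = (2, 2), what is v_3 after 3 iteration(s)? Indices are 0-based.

v_3 = (-2, -20)

v_0 = (2, 2).
v_1 = A·v_0 = (-2, 4).
v_2 = A·v_1 = (-10, -4).
v_3 = A·v_2 = (-2, -20).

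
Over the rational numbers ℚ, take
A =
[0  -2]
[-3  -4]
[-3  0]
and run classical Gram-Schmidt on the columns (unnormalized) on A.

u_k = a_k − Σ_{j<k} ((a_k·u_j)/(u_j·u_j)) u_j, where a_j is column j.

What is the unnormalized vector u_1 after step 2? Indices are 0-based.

u_1 = (-2, -2, 2)

Step 1: u_0 = a_0 = (0, -3, -3).
Step 2: u_1 = a_1 − (2/3)·u_0 = (-2, -2, 2).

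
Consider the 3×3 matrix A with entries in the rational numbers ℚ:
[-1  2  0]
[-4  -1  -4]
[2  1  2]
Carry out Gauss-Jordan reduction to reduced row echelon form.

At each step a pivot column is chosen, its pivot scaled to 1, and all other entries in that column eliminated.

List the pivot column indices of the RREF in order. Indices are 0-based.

pivot columns: 0, 1, 2

step 1: normalize row 0 (÷-1) = (1, -2, 0)
  row 1: subtract -4×row0 = (0, -9, -4)
  row 2: subtract 2×row0 = (0, 5, 2)
step 2: normalize row 1 (÷-9) = (0, 1, 4/9)
  row 0: subtract -2×row1 = (1, 0, 8/9)
  row 2: subtract 5×row1 = (0, 0, -2/9)
step 3: normalize row 2 (÷-2/9) = (0, 0, 1)
  row 0: subtract 8/9×row2 = (1, 0, 0)
  row 1: subtract 4/9×row2 = (0, 1, 0)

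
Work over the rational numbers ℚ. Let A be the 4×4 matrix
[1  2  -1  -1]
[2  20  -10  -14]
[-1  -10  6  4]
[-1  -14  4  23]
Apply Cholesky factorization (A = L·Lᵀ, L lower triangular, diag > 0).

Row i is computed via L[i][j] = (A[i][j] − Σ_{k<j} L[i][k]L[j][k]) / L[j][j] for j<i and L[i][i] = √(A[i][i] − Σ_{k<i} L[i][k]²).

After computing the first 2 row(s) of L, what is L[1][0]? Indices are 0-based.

L[1][0] = 2

Step 1: L[0][0] = √(1) = 1.
  L[1][0] = (2) / L[0][0] = 2.
Step 2: L[1][1] = √(16) = 4.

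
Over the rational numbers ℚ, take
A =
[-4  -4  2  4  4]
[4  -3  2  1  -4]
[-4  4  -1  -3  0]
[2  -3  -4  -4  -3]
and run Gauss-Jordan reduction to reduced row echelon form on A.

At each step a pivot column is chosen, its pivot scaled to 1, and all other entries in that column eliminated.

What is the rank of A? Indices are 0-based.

rank = 4

[1] R0 /= -4  ⇒  (1, 1, -1/2, -1, -1)
     R1 -= 4·R0  ⇒  (0, -7, 4, 5, 0)
     R2 -= -4·R0  ⇒  (0, 8, -3, -7, -4)
     R3 -= 2·R0  ⇒  (0, -5, -3, -2, -1)
[2] R1 /= -7  ⇒  (0, 1, -4/7, -5/7, 0)
     R0 -= 1·R1  ⇒  (1, 0, 1/14, -2/7, -1)
     R2 -= 8·R1  ⇒  (0, 0, 11/7, -9/7, -4)
     R3 -= -5·R1  ⇒  (0, 0, -41/7, -39/7, -1)
[3] R2 /= 11/7  ⇒  (0, 0, 1, -9/11, -28/11)
     R0 -= 1/14·R2  ⇒  (1, 0, 0, -5/22, -9/11)
     R1 -= -4/7·R2  ⇒  (0, 1, 0, -13/11, -16/11)
     R3 -= -41/7·R2  ⇒  (0, 0, 0, -114/11, -175/11)
[4] R3 /= -114/11  ⇒  (0, 0, 0, 1, 175/114)
     R0 -= -5/22·R3  ⇒  (1, 0, 0, 0, -107/228)
     R1 -= -13/11·R3  ⇒  (0, 1, 0, 0, 41/114)
     R2 -= -9/11·R3  ⇒  (0, 0, 1, 0, -49/38)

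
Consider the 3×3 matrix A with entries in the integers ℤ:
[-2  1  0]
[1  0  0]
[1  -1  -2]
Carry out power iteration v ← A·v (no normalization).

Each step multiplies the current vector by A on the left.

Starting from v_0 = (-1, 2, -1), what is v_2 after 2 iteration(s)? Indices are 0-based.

v_2 = (-9, 4, 7)

v_0 = (-1, 2, -1).
v_1 = A·v_0 = (4, -1, -1).
v_2 = A·v_1 = (-9, 4, 7).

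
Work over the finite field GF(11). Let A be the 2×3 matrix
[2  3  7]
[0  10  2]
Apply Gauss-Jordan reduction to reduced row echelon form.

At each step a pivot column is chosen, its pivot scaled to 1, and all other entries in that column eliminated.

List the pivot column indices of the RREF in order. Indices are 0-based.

[1] R0 /= 2  ⇒  (1, 7, 9)
[2] R1 /= 10  ⇒  (0, 1, 9)
     R0 -= 7·R1  ⇒  (1, 0, 1)

pivot columns: 0, 1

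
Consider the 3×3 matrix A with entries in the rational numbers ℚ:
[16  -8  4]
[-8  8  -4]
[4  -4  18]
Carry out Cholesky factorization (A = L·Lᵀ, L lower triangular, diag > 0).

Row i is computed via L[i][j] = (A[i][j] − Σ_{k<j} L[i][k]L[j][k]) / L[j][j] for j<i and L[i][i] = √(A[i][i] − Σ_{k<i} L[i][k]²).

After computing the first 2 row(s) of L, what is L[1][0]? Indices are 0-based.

L[1][0] = -2

Step 1: L[0][0] = √(16) = 4.
  L[1][0] = (-8) / L[0][0] = -2.
Step 2: L[1][1] = √(4) = 2.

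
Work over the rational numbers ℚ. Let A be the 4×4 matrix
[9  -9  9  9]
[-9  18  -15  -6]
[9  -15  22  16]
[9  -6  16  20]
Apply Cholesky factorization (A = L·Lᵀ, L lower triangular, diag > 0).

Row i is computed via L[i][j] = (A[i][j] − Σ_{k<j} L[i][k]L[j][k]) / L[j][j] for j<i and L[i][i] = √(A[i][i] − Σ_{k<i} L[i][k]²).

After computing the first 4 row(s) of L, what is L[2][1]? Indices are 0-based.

Step 1: L[0][0] = √(9) = 3.
  L[1][0] = (-9) / L[0][0] = -3.
Step 2: L[1][1] = √(9) = 3.
  L[2][0] = (9) / L[0][0] = 3.
  L[2][1] = (-6) / L[1][1] = -2.
Step 3: L[2][2] = √(9) = 3.
  L[3][0] = (9) / L[0][0] = 3.
  L[3][1] = (3) / L[1][1] = 1.
  L[3][2] = (9) / L[2][2] = 3.
Step 4: L[3][3] = √(1) = 1.

L[2][1] = -2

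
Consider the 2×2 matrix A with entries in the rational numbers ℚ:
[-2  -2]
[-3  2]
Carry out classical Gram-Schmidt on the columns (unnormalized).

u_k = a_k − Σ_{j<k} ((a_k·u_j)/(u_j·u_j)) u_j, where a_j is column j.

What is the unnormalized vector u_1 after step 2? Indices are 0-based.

u_1 = (-30/13, 20/13)

Step 1: u_0 = a_0 = (-2, -3).
Step 2: u_1 = a_1 − (-2/13)·u_0 = (-30/13, 20/13).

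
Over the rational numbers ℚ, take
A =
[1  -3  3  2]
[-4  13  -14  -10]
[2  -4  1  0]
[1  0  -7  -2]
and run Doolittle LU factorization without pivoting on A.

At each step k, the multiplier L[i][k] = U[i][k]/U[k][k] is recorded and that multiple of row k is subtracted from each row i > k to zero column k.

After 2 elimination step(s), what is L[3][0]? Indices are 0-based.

k=0: U[0][0]=1
  eliminate (1,0): mult=-4, new row 1: (0, 1, -2, -2); set L[1][0]=-4
  eliminate (2,0): mult=2, new row 2: (0, 2, -5, -4); set L[2][0]=2
  eliminate (3,0): mult=1, new row 3: (0, 3, -10, -4); set L[3][0]=1
k=1: U[1][1]=1
  eliminate (2,1): mult=2, new row 2: (0, 0, -1, 0); set L[2][1]=2
  eliminate (3,1): mult=3, new row 3: (0, 0, -4, 2); set L[3][1]=3

L[3][0] = 1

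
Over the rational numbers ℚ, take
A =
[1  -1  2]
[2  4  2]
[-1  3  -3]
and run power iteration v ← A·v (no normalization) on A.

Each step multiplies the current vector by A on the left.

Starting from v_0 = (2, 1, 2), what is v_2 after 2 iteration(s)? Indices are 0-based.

v_2 = (-17, 48, 46)

v_0 = (2, 1, 2).
v_1 = A·v_0 = (5, 12, -5).
v_2 = A·v_1 = (-17, 48, 46).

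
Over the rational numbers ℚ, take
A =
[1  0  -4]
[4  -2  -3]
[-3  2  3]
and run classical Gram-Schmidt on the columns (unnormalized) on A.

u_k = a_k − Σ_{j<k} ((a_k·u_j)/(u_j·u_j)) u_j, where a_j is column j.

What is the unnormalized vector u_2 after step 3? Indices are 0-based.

Step 1: u_0 = a_0 = (1, 4, -3).
Step 2: u_1 = a_1 − (-7/13)·u_0 = (7/13, 2/13, 5/13).
Step 3: u_2 = a_2 − (-25/26)·u_0 − (-19/6)·u_1 = (-4/3, 4/3, 4/3).

u_2 = (-4/3, 4/3, 4/3)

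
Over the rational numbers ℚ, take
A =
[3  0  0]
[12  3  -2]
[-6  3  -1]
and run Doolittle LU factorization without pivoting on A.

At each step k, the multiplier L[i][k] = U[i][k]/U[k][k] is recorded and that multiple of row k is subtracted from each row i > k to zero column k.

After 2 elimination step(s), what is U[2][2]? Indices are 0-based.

k=0: U[0][0]=3
  eliminate (1,0): mult=4, new row 1: (0, 3, -2); set L[1][0]=4
  eliminate (2,0): mult=-2, new row 2: (0, 3, -1); set L[2][0]=-2
k=1: U[1][1]=3
  eliminate (2,1): mult=1, new row 2: (0, 0, 1); set L[2][1]=1

U[2][2] = 1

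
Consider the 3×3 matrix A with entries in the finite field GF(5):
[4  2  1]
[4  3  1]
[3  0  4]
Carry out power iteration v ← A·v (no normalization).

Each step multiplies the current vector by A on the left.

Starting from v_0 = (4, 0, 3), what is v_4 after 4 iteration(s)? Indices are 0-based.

v_4 = (4, 0, 1)

v_0 = (4, 0, 3).
v_1 = A·v_0 = (4, 4, 4).
v_2 = A·v_1 = (3, 2, 3).
v_3 = A·v_2 = (4, 1, 1).
v_4 = A·v_3 = (4, 0, 1).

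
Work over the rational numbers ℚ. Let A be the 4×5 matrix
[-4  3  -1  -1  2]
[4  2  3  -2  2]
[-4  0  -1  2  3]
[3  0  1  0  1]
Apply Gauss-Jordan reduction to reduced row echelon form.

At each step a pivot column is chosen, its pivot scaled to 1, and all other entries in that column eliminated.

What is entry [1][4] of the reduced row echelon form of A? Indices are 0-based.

M[1][4] = 17/10

step 1: normalize row 0 (÷-4) = (1, -3/4, 1/4, 1/4, -1/2)
  row 1: subtract 4×row0 = (0, 5, 2, -3, 4)
  row 2: subtract -4×row0 = (0, -3, 0, 3, 1)
  row 3: subtract 3×row0 = (0, 9/4, 1/4, -3/4, 5/2)
step 2: normalize row 1 (÷5) = (0, 1, 2/5, -3/5, 4/5)
  row 0: subtract -3/4×row1 = (1, 0, 11/20, -1/5, 1/10)
  row 2: subtract -3×row1 = (0, 0, 6/5, 6/5, 17/5)
  row 3: subtract 9/4×row1 = (0, 0, -13/20, 3/5, 7/10)
step 3: normalize row 2 (÷6/5) = (0, 0, 1, 1, 17/6)
  row 0: subtract 11/20×row2 = (1, 0, 0, -3/4, -35/24)
  row 1: subtract 2/5×row2 = (0, 1, 0, -1, -1/3)
  row 3: subtract -13/20×row2 = (0, 0, 0, 5/4, 61/24)
step 4: normalize row 3 (÷5/4) = (0, 0, 0, 1, 61/30)
  row 0: subtract -3/4×row3 = (1, 0, 0, 0, 1/15)
  row 1: subtract -1×row3 = (0, 1, 0, 0, 17/10)
  row 2: subtract 1×row3 = (0, 0, 1, 0, 4/5)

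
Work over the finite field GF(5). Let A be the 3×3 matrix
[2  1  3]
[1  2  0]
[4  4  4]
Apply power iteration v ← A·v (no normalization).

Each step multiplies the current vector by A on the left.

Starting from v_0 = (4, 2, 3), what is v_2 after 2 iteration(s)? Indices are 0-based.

v_2 = (4, 0, 2)

v_0 = (4, 2, 3).
v_1 = A·v_0 = (4, 3, 1).
v_2 = A·v_1 = (4, 0, 2).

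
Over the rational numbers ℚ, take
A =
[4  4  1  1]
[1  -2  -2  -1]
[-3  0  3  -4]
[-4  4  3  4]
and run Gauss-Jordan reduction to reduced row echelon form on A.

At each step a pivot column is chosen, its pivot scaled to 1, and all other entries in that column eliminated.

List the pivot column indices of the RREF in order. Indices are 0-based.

[1] R0 /= 4  ⇒  (1, 1, 1/4, 1/4)
     R1 -= 1·R0  ⇒  (0, -3, -9/4, -5/4)
     R2 -= -3·R0  ⇒  (0, 3, 15/4, -13/4)
     R3 -= -4·R0  ⇒  (0, 8, 4, 5)
[2] R1 /= -3  ⇒  (0, 1, 3/4, 5/12)
     R0 -= 1·R1  ⇒  (1, 0, -1/2, -1/6)
     R2 -= 3·R1  ⇒  (0, 0, 3/2, -9/2)
     R3 -= 8·R1  ⇒  (0, 0, -2, 5/3)
[3] R2 /= 3/2  ⇒  (0, 0, 1, -3)
     R0 -= -1/2·R2  ⇒  (1, 0, 0, -5/3)
     R1 -= 3/4·R2  ⇒  (0, 1, 0, 8/3)
     R3 -= -2·R2  ⇒  (0, 0, 0, -13/3)
[4] R3 /= -13/3  ⇒  (0, 0, 0, 1)
     R0 -= -5/3·R3  ⇒  (1, 0, 0, 0)
     R1 -= 8/3·R3  ⇒  (0, 1, 0, 0)
     R2 -= -3·R3  ⇒  (0, 0, 1, 0)

pivot columns: 0, 1, 2, 3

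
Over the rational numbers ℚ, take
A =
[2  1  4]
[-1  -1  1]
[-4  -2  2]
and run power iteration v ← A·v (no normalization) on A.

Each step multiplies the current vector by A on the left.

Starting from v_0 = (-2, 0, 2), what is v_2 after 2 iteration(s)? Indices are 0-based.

v_0 = (-2, 0, 2).
v_1 = A·v_0 = (4, 4, 12).
v_2 = A·v_1 = (60, 4, 0).

v_2 = (60, 4, 0)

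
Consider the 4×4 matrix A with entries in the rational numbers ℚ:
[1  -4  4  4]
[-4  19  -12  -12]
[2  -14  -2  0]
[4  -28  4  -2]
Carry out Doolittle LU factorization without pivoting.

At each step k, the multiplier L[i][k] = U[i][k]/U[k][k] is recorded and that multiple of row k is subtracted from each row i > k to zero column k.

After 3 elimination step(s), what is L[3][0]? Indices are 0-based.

L[3][0] = 4

Step 1: pivot at (0,0) is 1.
  row1 ← row1 − (-4)·row0  ⇒  L[1][0]=-4, U row1=(0, 3, 4, 4)
  row2 ← row2 − (2)·row0  ⇒  L[2][0]=2, U row2=(0, -6, -10, -8)
  row3 ← row3 − (4)·row0  ⇒  L[3][0]=4, U row3=(0, -12, -12, -18)
Step 2: pivot at (1,1) is 3.
  row2 ← row2 − (-2)·row1  ⇒  L[2][1]=-2, U row2=(0, 0, -2, 0)
  row3 ← row3 − (-4)·row1  ⇒  L[3][1]=-4, U row3=(0, 0, 4, -2)
Step 3: pivot at (2,2) is -2.
  row3 ← row3 − (-2)·row2  ⇒  L[3][2]=-2, U row3=(0, 0, 0, -2)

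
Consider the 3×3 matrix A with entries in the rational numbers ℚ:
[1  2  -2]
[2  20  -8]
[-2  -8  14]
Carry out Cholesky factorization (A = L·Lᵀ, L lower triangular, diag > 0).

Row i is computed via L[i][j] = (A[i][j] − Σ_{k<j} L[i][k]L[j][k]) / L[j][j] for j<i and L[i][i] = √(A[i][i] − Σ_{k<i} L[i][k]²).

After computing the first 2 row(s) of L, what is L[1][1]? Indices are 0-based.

L[1][1] = 4

Step 1: L[0][0] = √(1) = 1.
  L[1][0] = (2) / L[0][0] = 2.
Step 2: L[1][1] = √(16) = 4.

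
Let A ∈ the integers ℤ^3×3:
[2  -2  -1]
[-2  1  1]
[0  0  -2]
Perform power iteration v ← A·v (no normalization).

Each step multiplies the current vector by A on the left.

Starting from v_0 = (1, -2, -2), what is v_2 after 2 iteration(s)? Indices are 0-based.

v_2 = (24, -18, -8)

v_0 = (1, -2, -2).
v_1 = A·v_0 = (8, -6, 4).
v_2 = A·v_1 = (24, -18, -8).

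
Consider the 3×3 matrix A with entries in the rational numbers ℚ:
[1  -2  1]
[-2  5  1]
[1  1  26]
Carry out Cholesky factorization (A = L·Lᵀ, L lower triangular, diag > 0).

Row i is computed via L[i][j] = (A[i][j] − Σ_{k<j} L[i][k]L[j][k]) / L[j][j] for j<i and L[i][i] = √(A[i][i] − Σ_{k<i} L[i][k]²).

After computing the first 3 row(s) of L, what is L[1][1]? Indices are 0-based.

L[1][1] = 1

Step 1: L[0][0] = √(1) = 1.
  L[1][0] = (-2) / L[0][0] = -2.
Step 2: L[1][1] = √(1) = 1.
  L[2][0] = (1) / L[0][0] = 1.
  L[2][1] = (3) / L[1][1] = 3.
Step 3: L[2][2] = √(16) = 4.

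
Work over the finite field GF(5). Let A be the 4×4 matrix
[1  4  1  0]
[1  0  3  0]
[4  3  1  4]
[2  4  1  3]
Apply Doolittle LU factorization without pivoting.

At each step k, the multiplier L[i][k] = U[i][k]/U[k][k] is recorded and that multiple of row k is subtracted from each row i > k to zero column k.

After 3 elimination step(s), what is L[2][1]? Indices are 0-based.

L[2][1] = 2

[col 0] pivot 1
  R1 -= 1*R0 → (0, 1, 2, 0)  (L[1][0] := 1)
  R2 -= 4*R0 → (0, 2, 2, 4)  (L[2][0] := 4)
  R3 -= 2*R0 → (0, 1, 4, 3)  (L[3][0] := 2)
[col 1] pivot 1
  R2 -= 2*R1 → (0, 0, 3, 4)  (L[2][1] := 2)
  R3 -= 1*R1 → (0, 0, 2, 3)  (L[3][1] := 1)
[col 2] pivot 3
  R3 -= 4*R2 → (0, 0, 0, 2)  (L[3][2] := 4)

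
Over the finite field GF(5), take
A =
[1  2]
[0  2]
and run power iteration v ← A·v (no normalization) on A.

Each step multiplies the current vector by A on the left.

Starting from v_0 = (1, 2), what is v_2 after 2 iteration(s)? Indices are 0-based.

v_2 = (3, 3)

v_0 = (1, 2).
v_1 = A·v_0 = (0, 4).
v_2 = A·v_1 = (3, 3).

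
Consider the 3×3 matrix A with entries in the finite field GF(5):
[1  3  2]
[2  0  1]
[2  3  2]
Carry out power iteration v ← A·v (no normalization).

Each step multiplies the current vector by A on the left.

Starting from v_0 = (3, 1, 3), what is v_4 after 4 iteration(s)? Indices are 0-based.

v_4 = (4, 3, 2)

v_0 = (3, 1, 3).
v_1 = A·v_0 = (2, 4, 0).
v_2 = A·v_1 = (4, 4, 1).
v_3 = A·v_2 = (3, 4, 2).
v_4 = A·v_3 = (4, 3, 2).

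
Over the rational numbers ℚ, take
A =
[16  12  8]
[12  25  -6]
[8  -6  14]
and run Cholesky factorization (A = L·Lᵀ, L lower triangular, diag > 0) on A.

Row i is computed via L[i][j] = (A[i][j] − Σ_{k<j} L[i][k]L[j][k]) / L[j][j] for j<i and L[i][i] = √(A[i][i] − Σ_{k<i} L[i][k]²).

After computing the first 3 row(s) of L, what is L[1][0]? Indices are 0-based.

L[1][0] = 3

Step 1: L[0][0] = √(16) = 4.
  L[1][0] = (12) / L[0][0] = 3.
Step 2: L[1][1] = √(16) = 4.
  L[2][0] = (8) / L[0][0] = 2.
  L[2][1] = (-12) / L[1][1] = -3.
Step 3: L[2][2] = √(1) = 1.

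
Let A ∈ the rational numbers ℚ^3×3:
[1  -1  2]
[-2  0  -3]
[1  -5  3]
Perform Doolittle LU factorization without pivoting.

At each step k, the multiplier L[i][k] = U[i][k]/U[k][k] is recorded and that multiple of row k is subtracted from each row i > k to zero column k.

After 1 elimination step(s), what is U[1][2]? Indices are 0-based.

U[1][2] = 1

k=0: U[0][0]=1
  eliminate (1,0): mult=-2, new row 1: (0, -2, 1); set L[1][0]=-2
  eliminate (2,0): mult=1, new row 2: (0, -4, 1); set L[2][0]=1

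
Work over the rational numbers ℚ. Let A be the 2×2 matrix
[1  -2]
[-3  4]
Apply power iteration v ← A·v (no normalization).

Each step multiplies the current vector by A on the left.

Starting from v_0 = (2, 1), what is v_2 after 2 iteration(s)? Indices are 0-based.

v_0 = (2, 1).
v_1 = A·v_0 = (0, -2).
v_2 = A·v_1 = (4, -8).

v_2 = (4, -8)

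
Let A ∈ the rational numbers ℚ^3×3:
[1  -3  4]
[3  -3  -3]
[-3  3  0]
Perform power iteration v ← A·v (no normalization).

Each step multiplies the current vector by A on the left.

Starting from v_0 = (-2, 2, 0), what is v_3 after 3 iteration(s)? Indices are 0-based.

v_3 = (100, 336, -300)

v_0 = (-2, 2, 0).
v_1 = A·v_0 = (-8, -12, 12).
v_2 = A·v_1 = (76, -24, -12).
v_3 = A·v_2 = (100, 336, -300).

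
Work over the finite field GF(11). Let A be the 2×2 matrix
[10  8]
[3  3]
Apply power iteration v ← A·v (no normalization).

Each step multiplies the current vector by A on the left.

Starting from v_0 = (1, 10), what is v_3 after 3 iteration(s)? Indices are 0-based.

v_0 = (1, 10).
v_1 = A·v_0 = (2, 0).
v_2 = A·v_1 = (9, 6).
v_3 = A·v_2 = (6, 1).

v_3 = (6, 1)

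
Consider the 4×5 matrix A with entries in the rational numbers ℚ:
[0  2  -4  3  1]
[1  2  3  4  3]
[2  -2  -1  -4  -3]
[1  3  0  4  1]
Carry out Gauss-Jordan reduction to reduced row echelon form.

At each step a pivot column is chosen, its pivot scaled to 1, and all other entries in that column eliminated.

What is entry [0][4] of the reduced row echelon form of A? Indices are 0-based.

[1] R0 <-> R1
[1] R0 /= 1  ⇒  (1, 2, 3, 4, 3)
     R2 -= 2·R0  ⇒  (0, -6, -7, -12, -9)
     R3 -= 1·R0  ⇒  (0, 1, -3, 0, -2)
[2] R1 /= 2  ⇒  (0, 1, -2, 3/2, 1/2)
     R0 -= 2·R1  ⇒  (1, 0, 7, 1, 2)
     R2 -= -6·R1  ⇒  (0, 0, -19, -3, -6)
     R3 -= 1·R1  ⇒  (0, 0, -1, -3/2, -5/2)
[3] R2 /= -19  ⇒  (0, 0, 1, 3/19, 6/19)
     R0 -= 7·R2  ⇒  (1, 0, 0, -2/19, -4/19)
     R1 -= -2·R2  ⇒  (0, 1, 0, 69/38, 43/38)
     R3 -= -1·R2  ⇒  (0, 0, 0, -51/38, -83/38)
[4] R3 /= -51/38  ⇒  (0, 0, 0, 1, 83/51)
     R0 -= -2/19·R3  ⇒  (1, 0, 0, 0, -2/51)
     R1 -= 69/38·R3  ⇒  (0, 1, 0, 0, -31/17)
     R2 -= 3/19·R3  ⇒  (0, 0, 1, 0, 1/17)

M[0][4] = -2/51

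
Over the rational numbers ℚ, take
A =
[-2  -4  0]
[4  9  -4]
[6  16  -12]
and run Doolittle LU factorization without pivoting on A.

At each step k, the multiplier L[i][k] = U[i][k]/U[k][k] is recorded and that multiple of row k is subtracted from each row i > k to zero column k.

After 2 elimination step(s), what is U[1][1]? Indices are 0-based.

Step 1: pivot at (0,0) is -2.
  row1 ← row1 − (-2)·row0  ⇒  L[1][0]=-2, U row1=(0, 1, -4)
  row2 ← row2 − (-3)·row0  ⇒  L[2][0]=-3, U row2=(0, 4, -12)
Step 2: pivot at (1,1) is 1.
  row2 ← row2 − (4)·row1  ⇒  L[2][1]=4, U row2=(0, 0, 4)

U[1][1] = 1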